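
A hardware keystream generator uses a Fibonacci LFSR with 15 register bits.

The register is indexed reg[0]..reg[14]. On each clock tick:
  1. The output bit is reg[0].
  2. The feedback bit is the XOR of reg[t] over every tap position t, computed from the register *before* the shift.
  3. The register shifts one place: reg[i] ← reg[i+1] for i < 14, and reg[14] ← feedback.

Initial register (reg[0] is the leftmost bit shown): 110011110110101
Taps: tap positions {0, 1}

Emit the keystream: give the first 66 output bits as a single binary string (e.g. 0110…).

110011110110101010100011011111111100101100000000101110100000001110

step | reg (before) | out | fb
   0 | 110011110110101 | 1 | 0
   1 | 100111101101010 | 1 | 1
   2 | 001111011010101 | 0 | 0
   3 | 011110110101010 | 0 | 1
   4 | 111101101010101 | 1 | 0
   5 | 111011010101010 | 1 | 0
   6 | 110110101010100 | 1 | 0
   7 | 101101010101000 | 1 | 1
   8 | 011010101010001 | 0 | 1
   9 | 110101010100011 | 1 | 0
  10 | 101010101000110 | 1 | 1
  11 | 010101010001101 | 0 | 1
  12 | 101010100011011 | 1 | 1
  13 | 010101000110111 | 0 | 1
  14 | 101010001101111 | 1 | 1
  15 | 010100011011111 | 0 | 1
  16 | 101000110111111 | 1 | 1
  17 | 010001101111111 | 0 | 1
  18 | 100011011111111 | 1 | 1
  19 | 000110111111111 | 0 | 0
  20 | 001101111111110 | 0 | 0
  21 | 011011111111100 | 0 | 1
  22 | 110111111111001 | 1 | 0
  23 | 101111111110010 | 1 | 1
  24 | 011111111100101 | 0 | 1
  25 | 111111111001011 | 1 | 0
  26 | 111111110010110 | 1 | 0
  27 | 111111100101100 | 1 | 0
  28 | 111111001011000 | 1 | 0
  29 | 111110010110000 | 1 | 0
  30 | 111100101100000 | 1 | 0
  31 | 111001011000000 | 1 | 0
  32 | 110010110000000 | 1 | 0
  33 | 100101100000000 | 1 | 1
  34 | 001011000000001 | 0 | 0
  35 | 010110000000010 | 0 | 1
  36 | 101100000000101 | 1 | 1
  37 | 011000000001011 | 0 | 1
  38 | 110000000010111 | 1 | 0
  39 | 100000000101110 | 1 | 1
  40 | 000000001011101 | 0 | 0
  41 | 000000010111010 | 0 | 0
  42 | 000000101110100 | 0 | 0
  43 | 000001011101000 | 0 | 0
  44 | 000010111010000 | 0 | 0
  45 | 000101110100000 | 0 | 0
  46 | 001011101000000 | 0 | 0
  47 | 010111010000000 | 0 | 1
  48 | 101110100000001 | 1 | 1
  49 | 011101000000011 | 0 | 1
  50 | 111010000000111 | 1 | 0
  51 | 110100000001110 | 1 | 0
  52 | 101000000011100 | 1 | 1
  53 | 010000000111001 | 0 | 1
  54 | 100000001110011 | 1 | 1
  55 | 000000011100111 | 0 | 0
  56 | 000000111001110 | 0 | 0
  57 | 000001110011100 | 0 | 0
  58 | 000011100111000 | 0 | 0
  59 | 000111001110000 | 0 | 0
  60 | 001110011100000 | 0 | 0
  61 | 011100111000000 | 0 | 1
  62 | 111001110000001 | 1 | 0
  63 | 110011100000010 | 1 | 0
  64 | 100111000000100 | 1 | 1
  65 | 001110000001001 | 0 | 0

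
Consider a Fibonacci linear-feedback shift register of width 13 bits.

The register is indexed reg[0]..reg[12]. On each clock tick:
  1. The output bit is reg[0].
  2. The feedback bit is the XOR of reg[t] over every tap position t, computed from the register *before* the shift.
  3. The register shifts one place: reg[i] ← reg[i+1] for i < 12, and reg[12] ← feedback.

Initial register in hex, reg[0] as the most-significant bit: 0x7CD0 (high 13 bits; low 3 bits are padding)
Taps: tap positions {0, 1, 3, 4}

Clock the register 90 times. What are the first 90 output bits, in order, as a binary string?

011111001101010101110100000110111110101001101110010110010010110110000110000101101101111100

tick  register→output (feedback)
  0  0111110011010→0 (1)
  1  1111100110101→1 (0)
  2  1111001101010→1 (1)
  3  1110011010101→1 (0)
  4  1100110101010→1 (1)
  5  1001101010101→1 (1)
  6  0011010101011→0 (1)
  7  0110101010111→0 (0)
  8  1101010101110→1 (1)
  9  1010101011101→1 (0)
 10  0101010111010→0 (0)
 11  1010101110100→1 (0)
 12  0101011101000→0 (0)
 13  1010111010000→1 (0)
 14  0101110100000→0 (1)
 15  1011101000001→1 (1)
 16  0111010000011→0 (0)
 17  1110100000110→1 (1)
 18  1101000001101→1 (1)
 19  1010000011011→1 (1)
 20  0100000110111→0 (1)
 21  1000001101111→1 (1)
 22  0000011011111→0 (0)
 23  0000110111110→0 (1)
 24  0001101111101→0 (0)
 25  0011011111010→0 (1)
 26  0110111110101→0 (0)
 27  1101111101010→1 (0)
 28  1011111010100→1 (1)
 29  0111110101001→0 (1)
 30  1111101010011→1 (0)
 31  1111010100110→1 (1)
 32  1110101001101→1 (1)
 33  1101010011011→1 (1)
 34  1010100110111→1 (0)
 35  0101001101110→0 (0)
 36  1010011011100→1 (1)
 37  0100110111001→0 (0)
 38  1001101110010→1 (1)
 39  0011011100101→0 (1)
 40  0110111001011→0 (0)
 41  1101110010110→1 (0)
 42  1011100101100→1 (1)
 43  0111001011001→0 (0)
 44  1110010110010→1 (0)
 45  1100101100100→1 (1)
 46  1001011001001→1 (0)
 47  0010110010010→0 (1)
 48  0101100100101→0 (1)
 49  1011001001011→1 (0)
 50  0110010010110→0 (1)
 51  1100100101101→1 (1)
 52  1001001011011→1 (0)
 53  0010010110110→0 (0)
 54  0100101101100→0 (0)
 55  1001011011000→1 (0)
 56  0010110110000→0 (1)
 57  0101101100001→0 (1)
 58  1011011000011→1 (0)
 59  0110110000110→0 (0)
 60  1101100001100→1 (0)
 61  1011000011000→1 (0)
 62  0110000110000→0 (1)
 63  1100001100001→1 (0)
 64  1000011000010→1 (1)
 65  0000110000101→0 (1)
 66  0001100001011→0 (0)
 67  0011000010110→0 (1)
 68  0110000101101→0 (1)
 69  1100001011011→1 (0)
 70  1000010110110→1 (1)
 71  0000101101101→0 (1)
 72  0001011011011→0 (1)
 73  0010110110111→0 (1)
 74  0101101101111→0 (1)
 75  1011011011111→1 (0)
 76  0110110111110→0 (0)
 77  1101101111100→1 (0)
 78  1011011111000→1 (0)
 79  0110111110000→0 (0)
 80  1101111100000→1 (0)
 81  1011111000000→1 (1)
 82  0111110000001→0 (1)
 83  1111100000011→1 (0)
 84  1111000000110→1 (1)
 85  1110000001101→1 (0)
 86  1100000011010→1 (0)
 87  1000000110100→1 (1)
 88  0000001101001→0 (0)
 89  0000011010010→0 (0)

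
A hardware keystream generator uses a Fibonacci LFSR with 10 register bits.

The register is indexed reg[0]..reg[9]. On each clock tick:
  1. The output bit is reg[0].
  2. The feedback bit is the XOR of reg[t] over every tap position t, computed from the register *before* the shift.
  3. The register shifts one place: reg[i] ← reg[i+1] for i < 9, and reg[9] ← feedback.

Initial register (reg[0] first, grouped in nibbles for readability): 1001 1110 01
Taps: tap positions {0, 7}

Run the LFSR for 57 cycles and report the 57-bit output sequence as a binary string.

100111100110101011000010111011010001100001001111111011100

k : reg_k → out_k, fb_k
0: 1001111001 → 1, fb=1
1: 0011110011 → 0, fb=0
2: 0111100110 → 0, fb=1
3: 1111001101 → 1, fb=0
4: 1110011010 → 1, fb=1
5: 1100110101 → 1, fb=0
6: 1001101010 → 1, fb=1
7: 0011010101 → 0, fb=1
8: 0110101011 → 0, fb=0
9: 1101010110 → 1, fb=0
10: 1010101100 → 1, fb=0
11: 0101011000 → 0, fb=0
12: 1010110000 → 1, fb=1
13: 0101100001 → 0, fb=0
14: 1011000010 → 1, fb=1
15: 0110000101 → 0, fb=1
16: 1100001011 → 1, fb=1
17: 1000010111 → 1, fb=0
18: 0000101110 → 0, fb=1
19: 0001011101 → 0, fb=1
20: 0010111011 → 0, fb=0
21: 0101110110 → 0, fb=1
22: 1011101101 → 1, fb=0
23: 0111011010 → 0, fb=0
24: 1110110100 → 1, fb=0
25: 1101101000 → 1, fb=1
26: 1011010001 → 1, fb=1
27: 0110100011 → 0, fb=0
28: 1101000110 → 1, fb=0
29: 1010001100 → 1, fb=0
30: 0100011000 → 0, fb=0
31: 1000110000 → 1, fb=1
32: 0001100001 → 0, fb=0
33: 0011000010 → 0, fb=0
34: 0110000100 → 0, fb=1
35: 1100001001 → 1, fb=1
36: 1000010011 → 1, fb=1
37: 0000100111 → 0, fb=1
38: 0001001111 → 0, fb=1
39: 0010011111 → 0, fb=1
40: 0100111111 → 0, fb=1
41: 1001111111 → 1, fb=0
42: 0011111110 → 0, fb=1
43: 0111111101 → 0, fb=1
44: 1111111011 → 1, fb=1
45: 1111110111 → 1, fb=0
46: 1111101110 → 1, fb=0
47: 1111011100 → 1, fb=0
48: 1110111000 → 1, fb=1
49: 1101110001 → 1, fb=1
50: 1011100011 → 1, fb=1
51: 0111000111 → 0, fb=1
52: 1110001111 → 1, fb=0
53: 1100011110 → 1, fb=0
54: 1000111100 → 1, fb=0
55: 0001111000 → 0, fb=0
56: 0011110000 → 0, fb=0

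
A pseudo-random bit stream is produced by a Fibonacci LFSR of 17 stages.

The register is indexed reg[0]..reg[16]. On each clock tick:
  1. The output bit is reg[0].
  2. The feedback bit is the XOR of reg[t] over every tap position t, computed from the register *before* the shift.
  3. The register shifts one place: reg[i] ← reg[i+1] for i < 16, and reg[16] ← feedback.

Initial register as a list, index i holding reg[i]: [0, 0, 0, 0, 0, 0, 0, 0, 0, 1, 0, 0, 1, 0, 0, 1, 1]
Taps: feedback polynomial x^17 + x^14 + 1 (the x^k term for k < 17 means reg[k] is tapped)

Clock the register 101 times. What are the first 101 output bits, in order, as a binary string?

00000000010010011011011011111011101011101010100011001110100001001111100001001011000111111101111001000

step | reg (before) | out | fb
   0 | 00000000010010011 | 0 | 0
   1 | 00000000100100110 | 0 | 1
   2 | 00000001001001101 | 0 | 1
   3 | 00000010010011011 | 0 | 0
   4 | 00000100100110110 | 0 | 1
   5 | 00001001001101101 | 0 | 1
   6 | 00010010011011011 | 0 | 0
   7 | 00100100110110110 | 0 | 1
   8 | 01001001101101101 | 0 | 1
   9 | 10010011011011011 | 1 | 1
  10 | 00100110110110111 | 0 | 1
  11 | 01001101101101111 | 0 | 1
  12 | 10011011011011111 | 1 | 0
  13 | 00110110110111110 | 0 | 1
  14 | 01101101101111101 | 0 | 1
  15 | 11011011011111011 | 1 | 1
  16 | 10110110111110111 | 1 | 0
  17 | 01101101111101110 | 0 | 1
  18 | 11011011111011101 | 1 | 0
  19 | 10110111110111010 | 1 | 1
  20 | 01101111101110101 | 0 | 1
  21 | 11011111011101011 | 1 | 1
  22 | 10111110111010111 | 1 | 0
  23 | 01111101110101110 | 0 | 1
  24 | 11111011101011101 | 1 | 0
  25 | 11110111010111010 | 1 | 1
  26 | 11101110101110101 | 1 | 0
  27 | 11011101011101010 | 1 | 1
  28 | 10111010111010101 | 1 | 0
  29 | 01110101110101010 | 0 | 0
  30 | 11101011101010100 | 1 | 0
  31 | 11010111010101000 | 1 | 1
  32 | 10101110101010001 | 1 | 1
  33 | 01011101010100011 | 0 | 0
  34 | 10111010101000110 | 1 | 0
  35 | 01110101010001100 | 0 | 1
  36 | 11101010100011001 | 1 | 1
  37 | 11010101000110011 | 1 | 1
  38 | 10101010001100111 | 1 | 0
  39 | 01010100011001110 | 0 | 1
  40 | 10101000110011101 | 1 | 0
  41 | 01010001100111010 | 0 | 0
  42 | 10100011001110100 | 1 | 0
  43 | 01000110011101000 | 0 | 0
  44 | 10001100111010000 | 1 | 1
  45 | 00011001110100001 | 0 | 0
  46 | 00110011101000010 | 0 | 0
  47 | 01100111010000100 | 0 | 1
  48 | 11001110100001001 | 1 | 1
  49 | 10011101000010011 | 1 | 1
  50 | 00111010000100111 | 0 | 1
  51 | 01110100001001111 | 0 | 1
  52 | 11101000010011111 | 1 | 0
  53 | 11010000100111110 | 1 | 0
  54 | 10100001001111100 | 1 | 0
  55 | 01000010011111000 | 0 | 0
  56 | 10000100111110000 | 1 | 1
  57 | 00001001111100001 | 0 | 0
  58 | 00010011111000010 | 0 | 0
  59 | 00100111110000100 | 0 | 1
  60 | 01001111100001001 | 0 | 0
  61 | 10011111000010010 | 1 | 1
  62 | 00111110000100101 | 0 | 1
  63 | 01111100001001011 | 0 | 0
  64 | 11111000010010110 | 1 | 0
  65 | 11110000100101100 | 1 | 0
  66 | 11100001001011000 | 1 | 1
  67 | 11000010010110001 | 1 | 1
  68 | 10000100101100011 | 1 | 1
  69 | 00001001011000111 | 0 | 1
  70 | 00010010110001111 | 0 | 1
  71 | 00100101100011111 | 0 | 1
  72 | 01001011000111111 | 0 | 1
  73 | 10010110001111111 | 1 | 0
  74 | 00101100011111110 | 0 | 1
  75 | 01011000111111101 | 0 | 1
  76 | 10110001111111011 | 1 | 1
  77 | 01100011111110111 | 0 | 1
  78 | 11000111111101111 | 1 | 0
  79 | 10001111111011110 | 1 | 0
  80 | 00011111110111100 | 0 | 1
  81 | 00111111101111001 | 0 | 0
  82 | 01111111011110010 | 0 | 0
  83 | 11111110111100100 | 1 | 0
  84 | 11111101111001000 | 1 | 1
  85 | 11111011110010001 | 1 | 1
  86 | 11110111100100011 | 1 | 1
  87 | 11101111001000111 | 1 | 0
  88 | 11011110010001110 | 1 | 0
  89 | 10111100100011100 | 1 | 0
  90 | 01111001000111000 | 0 | 0
  91 | 11110010001110000 | 1 | 1
  92 | 11100100011100001 | 1 | 1
  93 | 11001000111000011 | 1 | 1
  94 | 10010001110000111 | 1 | 0
  95 | 00100011100001110 | 0 | 1
  96 | 01000111000011101 | 0 | 1
  97 | 10001110000111011 | 1 | 1
  98 | 00011100001110111 | 0 | 1
  99 | 00111000011101111 | 0 | 1
 100 | 01110000111011111 | 0 | 1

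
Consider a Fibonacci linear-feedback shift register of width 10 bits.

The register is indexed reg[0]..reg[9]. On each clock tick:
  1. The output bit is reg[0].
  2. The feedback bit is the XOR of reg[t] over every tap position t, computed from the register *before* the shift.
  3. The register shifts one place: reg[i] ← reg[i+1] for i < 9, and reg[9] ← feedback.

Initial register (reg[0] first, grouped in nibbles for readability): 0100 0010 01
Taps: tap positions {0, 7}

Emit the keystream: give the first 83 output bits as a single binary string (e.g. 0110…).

01000010010110111110101110001011100100001111101101010100010111101100111001111100000

step | reg (before) | out | fb
   0 | 0100001001 | 0 | 0
   1 | 1000010010 | 1 | 1
   2 | 0000100101 | 0 | 1
   3 | 0001001011 | 0 | 0
   4 | 0010010110 | 0 | 1
   5 | 0100101101 | 0 | 1
   6 | 1001011011 | 1 | 1
   7 | 0010110111 | 0 | 1
   8 | 0101101111 | 0 | 1
   9 | 1011011111 | 1 | 0
  10 | 0110111110 | 0 | 1
  11 | 1101111101 | 1 | 0
  12 | 1011111010 | 1 | 1
  13 | 0111110101 | 0 | 1
  14 | 1111101011 | 1 | 1
  15 | 1111010111 | 1 | 0
  16 | 1110101110 | 1 | 0
  17 | 1101011100 | 1 | 0
  18 | 1010111000 | 1 | 1
  19 | 0101110001 | 0 | 0
  20 | 1011100010 | 1 | 1
  21 | 0111000101 | 0 | 1
  22 | 1110001011 | 1 | 1
  23 | 1100010111 | 1 | 0
  24 | 1000101110 | 1 | 0
  25 | 0001011100 | 0 | 1
  26 | 0010111001 | 0 | 0
  27 | 0101110010 | 0 | 0
  28 | 1011100100 | 1 | 0
  29 | 0111001000 | 0 | 0
  30 | 1110010000 | 1 | 1
  31 | 1100100001 | 1 | 1
  32 | 1001000011 | 1 | 1
  33 | 0010000111 | 0 | 1
  34 | 0100001111 | 0 | 1
  35 | 1000011111 | 1 | 0
  36 | 0000111110 | 0 | 1
  37 | 0001111101 | 0 | 1
  38 | 0011111011 | 0 | 0
  39 | 0111110110 | 0 | 1
  40 | 1111101101 | 1 | 0
  41 | 1111011010 | 1 | 1
  42 | 1110110101 | 1 | 0
  43 | 1101101010 | 1 | 1
  44 | 1011010101 | 1 | 0
  45 | 0110101010 | 0 | 0
  46 | 1101010100 | 1 | 0
  47 | 1010101000 | 1 | 1
  48 | 0101010001 | 0 | 0
  49 | 1010100010 | 1 | 1
  50 | 0101000101 | 0 | 1
  51 | 1010001011 | 1 | 1
  52 | 0100010111 | 0 | 1
  53 | 1000101111 | 1 | 0
  54 | 0001011110 | 0 | 1
  55 | 0010111101 | 0 | 1
  56 | 0101111011 | 0 | 0
  57 | 1011110110 | 1 | 0
  58 | 0111101100 | 0 | 1
  59 | 1111011001 | 1 | 1
  60 | 1110110011 | 1 | 1
  61 | 1101100111 | 1 | 0
  62 | 1011001110 | 1 | 0
  63 | 0110011100 | 0 | 1
  64 | 1100111001 | 1 | 1
  65 | 1001110011 | 1 | 1
  66 | 0011100111 | 0 | 1
  67 | 0111001111 | 0 | 1
  68 | 1110011111 | 1 | 0
  69 | 1100111110 | 1 | 0
  70 | 1001111100 | 1 | 0
  71 | 0011111000 | 0 | 0
  72 | 0111110000 | 0 | 0
  73 | 1111100000 | 1 | 1
  74 | 1111000001 | 1 | 1
  75 | 1110000011 | 1 | 1
  76 | 1100000111 | 1 | 0
  77 | 1000001110 | 1 | 0
  78 | 0000011100 | 0 | 1
  79 | 0000111001 | 0 | 0
  80 | 0001110010 | 0 | 0
  81 | 0011100100 | 0 | 1
  82 | 0111001001 | 0 | 0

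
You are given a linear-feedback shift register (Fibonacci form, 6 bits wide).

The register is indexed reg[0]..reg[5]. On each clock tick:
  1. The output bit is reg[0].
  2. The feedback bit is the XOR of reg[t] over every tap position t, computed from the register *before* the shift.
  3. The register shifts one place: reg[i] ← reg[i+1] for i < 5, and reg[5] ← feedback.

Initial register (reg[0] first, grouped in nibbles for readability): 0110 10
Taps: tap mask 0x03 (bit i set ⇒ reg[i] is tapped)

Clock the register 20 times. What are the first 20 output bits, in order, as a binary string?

01101010111111000001

tick  register→output (feedback)
  0  011010→0 (1)
  1  110101→1 (0)
  2  101010→1 (1)
  3  010101→0 (1)
  4  101011→1 (1)
  5  010111→0 (1)
  6  101111→1 (1)
  7  011111→0 (1)
  8  111111→1 (0)
  9  111110→1 (0)
 10  111100→1 (0)
 11  111000→1 (0)
 12  110000→1 (0)
 13  100000→1 (1)
 14  000001→0 (0)
 15  000010→0 (0)
 16  000100→0 (0)
 17  001000→0 (0)
 18  010000→0 (1)
 19  100001→1 (1)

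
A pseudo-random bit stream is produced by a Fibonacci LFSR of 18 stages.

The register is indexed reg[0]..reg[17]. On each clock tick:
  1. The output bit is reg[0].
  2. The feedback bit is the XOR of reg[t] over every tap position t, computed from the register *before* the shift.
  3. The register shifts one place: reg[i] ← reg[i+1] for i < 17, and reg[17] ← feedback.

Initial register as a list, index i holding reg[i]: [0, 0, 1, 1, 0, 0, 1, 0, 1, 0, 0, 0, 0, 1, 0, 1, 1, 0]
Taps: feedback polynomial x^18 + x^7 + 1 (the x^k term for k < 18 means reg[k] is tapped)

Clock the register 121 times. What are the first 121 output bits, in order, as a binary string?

0011001010000101100111000001001011100101010110000001001001010100010011100001110011010000000111010011011110100001101110011

step | reg (before) | out | fb
   0 | 001100101000010110 | 0 | 0
   1 | 011001010000101100 | 0 | 1
   2 | 110010100001011001 | 1 | 1
   3 | 100101000010110011 | 1 | 1
   4 | 001010000101100111 | 0 | 0
   5 | 010100001011001110 | 0 | 0
   6 | 101000010110011100 | 1 | 0
   7 | 010000101100111000 | 0 | 0
   8 | 100001011001110000 | 1 | 0
   9 | 000010110011100000 | 0 | 1
  10 | 000101100111000001 | 0 | 0
  11 | 001011001110000010 | 0 | 0
  12 | 010110011100000100 | 0 | 1
  13 | 101100111000001001 | 1 | 0
  14 | 011001110000010010 | 0 | 1
  15 | 110011100000100101 | 1 | 1
  16 | 100111000001001011 | 1 | 1
  17 | 001110000010010111 | 0 | 0
  18 | 011100000100101110 | 0 | 0
  19 | 111000001001011100 | 1 | 1
  20 | 110000010010111001 | 1 | 0
  21 | 100000100101110010 | 1 | 1
  22 | 000001001011100101 | 0 | 0
  23 | 000010010111001010 | 0 | 1
  24 | 000100101110010101 | 0 | 0
  25 | 001001011100101010 | 0 | 1
  26 | 010010111001010101 | 0 | 1
  27 | 100101110010101011 | 1 | 0
  28 | 001011100101010110 | 0 | 0
  29 | 010111001010101100 | 0 | 0
  30 | 101110010101011000 | 1 | 0
  31 | 011100101010110000 | 0 | 0
  32 | 111001010101100000 | 1 | 0
  33 | 110010101011000000 | 1 | 1
  34 | 100101010110000001 | 1 | 0
  35 | 001010101100000010 | 0 | 0
  36 | 010101011000000100 | 0 | 1
  37 | 101010110000001001 | 1 | 0
  38 | 010101100000010010 | 0 | 0
  39 | 101011000000100100 | 1 | 1
  40 | 010110000001001001 | 0 | 0
  41 | 101100000010010010 | 1 | 1
  42 | 011000000100100101 | 0 | 0
  43 | 110000001001001010 | 1 | 1
  44 | 100000010010010101 | 1 | 0
  45 | 000000100100101010 | 0 | 0
  46 | 000001001001010100 | 0 | 0
  47 | 000010010010101000 | 0 | 1
  48 | 000100100101010001 | 0 | 0
  49 | 001001001010100010 | 0 | 0
  50 | 010010010101000100 | 0 | 1
  51 | 100100101010001001 | 1 | 1
  52 | 001001010100010011 | 0 | 1
  53 | 010010101000100111 | 0 | 0
  54 | 100101010001001110 | 1 | 0
  55 | 001010100010011100 | 0 | 0
  56 | 010101000100111000 | 0 | 0
  57 | 101010001001110000 | 1 | 1
  58 | 010100010011100001 | 0 | 1
  59 | 101000100111000011 | 1 | 1
  60 | 010001001110000111 | 0 | 0
  61 | 100010011100001110 | 1 | 0
  62 | 000100111000011100 | 0 | 1
  63 | 001001110000111001 | 0 | 1
  64 | 010011100001110011 | 0 | 0
  65 | 100111000011100110 | 1 | 1
  66 | 001110000111001101 | 0 | 0
  67 | 011100001110011010 | 0 | 0
  68 | 111000011100110100 | 1 | 0
  69 | 110000111001101000 | 1 | 0
  70 | 100001110011010000 | 1 | 0
  71 | 000011100110100000 | 0 | 0
  72 | 000111001101000000 | 0 | 0
  73 | 001110011010000000 | 0 | 1
  74 | 011100110100000001 | 0 | 1
  75 | 111001101000000011 | 1 | 1
  76 | 110011010000000111 | 1 | 0
  77 | 100110100000001110 | 1 | 1
  78 | 001101000000011101 | 0 | 0
  79 | 011010000000111010 | 0 | 0
  80 | 110100000001110100 | 1 | 1
  81 | 101000000011101001 | 1 | 1
  82 | 010000000111010011 | 0 | 0
  83 | 100000001110100110 | 1 | 1
  84 | 000000011101001101 | 0 | 1
  85 | 000000111010011011 | 0 | 1
  86 | 000001110100110111 | 0 | 1
  87 | 000011101001101111 | 0 | 0
  88 | 000111010011011110 | 0 | 1
  89 | 001110100110111101 | 0 | 0
  90 | 011101001101111010 | 0 | 0
  91 | 111010011011110100 | 1 | 0
  92 | 110100110111101000 | 1 | 0
  93 | 101001101111010000 | 1 | 1
  94 | 010011011110100001 | 0 | 1
  95 | 100110111101000011 | 1 | 0
  96 | 001101111010000110 | 0 | 1
  97 | 011011110100001101 | 0 | 1
  98 | 110111101000011011 | 1 | 1
  99 | 101111010000110111 | 1 | 0
 100 | 011110100001101110 | 0 | 0
 101 | 111101000011011100 | 1 | 1
 102 | 111010000110111001 | 1 | 1
 103 | 110100001101110011 | 1 | 1
 104 | 101000011011100111 | 1 | 0
 105 | 010000110111001110 | 0 | 1
 106 | 100001101110011101 | 1 | 1
 107 | 000011011100111011 | 0 | 1
 108 | 000110111001110111 | 0 | 1
 109 | 001101110011101111 | 0 | 1
 110 | 011011100111011111 | 0 | 0
 111 | 110111001110111110 | 1 | 1
 112 | 101110011101111101 | 1 | 0
 113 | 011100111011111010 | 0 | 1
 114 | 111001110111110101 | 1 | 0
 115 | 110011101111101010 | 1 | 1
 116 | 100111011111010101 | 1 | 0
 117 | 001110111110101010 | 0 | 1
 118 | 011101111101010101 | 0 | 1
 119 | 111011111010101011 | 1 | 0
 120 | 110111110101010110 | 1 | 0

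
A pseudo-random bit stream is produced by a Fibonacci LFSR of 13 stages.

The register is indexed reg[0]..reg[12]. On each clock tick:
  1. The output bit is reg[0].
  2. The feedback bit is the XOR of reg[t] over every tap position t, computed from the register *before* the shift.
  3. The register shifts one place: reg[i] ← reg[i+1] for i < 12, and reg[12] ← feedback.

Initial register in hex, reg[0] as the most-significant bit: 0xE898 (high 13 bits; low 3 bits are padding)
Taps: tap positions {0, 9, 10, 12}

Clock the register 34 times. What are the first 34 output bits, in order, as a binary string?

step | reg (before) | out | fb
   0 | 1110100010011 | 1 | 0
   1 | 1101000100110 | 1 | 0
   2 | 1010001001100 | 1 | 1
   3 | 0100010011001 | 0 | 0
   4 | 1000100110010 | 1 | 1
   5 | 0001001100101 | 0 | 0
   6 | 0010011001010 | 0 | 1
   7 | 0100110010101 | 0 | 0
   8 | 1001100101010 | 1 | 0
   9 | 0011001010100 | 0 | 1
  10 | 0110010101001 | 0 | 0
  11 | 1100101010010 | 1 | 1
  12 | 1001010100101 | 1 | 1
  13 | 0010101001011 | 0 | 0
  14 | 0101010010110 | 0 | 1
  15 | 1010100101101 | 1 | 0
  16 | 0101001011010 | 0 | 1
  17 | 1010010110101 | 1 | 1
  18 | 0100101101011 | 0 | 0
  19 | 1001011010110 | 1 | 0
  20 | 0010110101100 | 0 | 0
  21 | 0101101011000 | 0 | 1
  22 | 1011010110001 | 1 | 0
  23 | 0110101100010 | 0 | 0
  24 | 1101011000100 | 1 | 0
  25 | 1010110001000 | 1 | 0
  26 | 0101100010000 | 0 | 0
  27 | 1011000100000 | 1 | 1
  28 | 0110001000001 | 0 | 1
  29 | 1100010000011 | 1 | 0
  30 | 1000100000110 | 1 | 0
  31 | 0001000001100 | 0 | 0
  32 | 0010000011000 | 0 | 1
  33 | 0100000110001 | 0 | 1

1110100010011001010100101101011000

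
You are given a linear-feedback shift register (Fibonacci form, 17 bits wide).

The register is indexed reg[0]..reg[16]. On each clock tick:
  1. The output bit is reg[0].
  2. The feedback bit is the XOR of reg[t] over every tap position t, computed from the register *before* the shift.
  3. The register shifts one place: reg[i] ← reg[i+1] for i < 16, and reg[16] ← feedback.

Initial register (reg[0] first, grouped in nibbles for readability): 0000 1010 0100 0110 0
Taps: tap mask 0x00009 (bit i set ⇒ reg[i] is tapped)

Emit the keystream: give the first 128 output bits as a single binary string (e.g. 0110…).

tick  register→output (feedback)
  0  00001010010001100→0 (0)
  1  00010100100011000→0 (1)
  2  00101001000110001→0 (0)
  3  01010010001100010→0 (1)
  4  10100100011000101→1 (1)
  5  01001000110001011→0 (0)
  6  10010001100010110→1 (0)
  7  00100011000101100→0 (0)
  8  01000110001011000→0 (0)
  9  10001100010110000→1 (1)
 10  00011000101100001→0 (1)
 11  00110001011000011→0 (1)
 12  01100010110000111→0 (0)
 13  11000101100001110→1 (1)
 14  10001011000011101→1 (1)
 15  00010110000111011→0 (1)
 16  00101100001110111→0 (0)
 17  01011000011101110→0 (1)
 18  10110000111011101→1 (0)
 19  01100001110111010→0 (0)
 20  11000011101110100→1 (1)
 21  10000111011101001→1 (1)
 22  00001110111010011→0 (0)
 23  00011101110100110→0 (1)
 24  00111011101001101→0 (1)
 25  01110111010011011→0 (1)
 26  11101110100110111→1 (1)
 27  11011101001101111→1 (0)
 28  10111010011011110→1 (0)
 29  01110100110111100→0 (1)
 30  11101001101111001→1 (1)
 31  11010011011110011→1 (0)
 32  10100110111100110→1 (1)
 33  01001101111001101→0 (0)
 34  10011011110011010→1 (0)
 35  00110111100110100→0 (1)
 36  01101111001101001→0 (0)
 37  11011110011010010→1 (0)
 38  10111100110100100→1 (0)
 39  01111001101001000→0 (1)
 40  11110011010010001→1 (0)
 41  11100110100100010→1 (1)
 42  11001101001000101→1 (1)
 43  10011010010001011→1 (0)
 44  00110100100010110→0 (1)
 45  01101001000101101→0 (0)
 46  11010010001011010→1 (0)
 47  10100100010110100→1 (1)
 48  01001000101101001→0 (0)
 49  10010001011010010→1 (0)
 50  00100010110100100→0 (0)
 51  01000101101001000→0 (0)
 52  10001011010010000→1 (1)
 53  00010110100100001→0 (1)
 54  00101101001000011→0 (0)
 55  01011010010000110→0 (1)
 56  10110100100001101→1 (0)
 57  01101001000011010→0 (0)
 58  11010010000110100→1 (0)
 59  10100100001101000→1 (1)
 60  01001000011010001→0 (0)
 61  10010000110100010→1 (0)
 62  00100001101000100→0 (0)
 63  01000011010001000→0 (0)
 64  10000110100010000→1 (1)
 65  00001101000100001→0 (0)
 66  00011010001000010→0 (1)
 67  00110100010000101→0 (1)
 68  01101000100001011→0 (0)
 69  11010001000010110→1 (0)
 70  10100010000101100→1 (1)
 71  01000100001011001→0 (0)
 72  10001000010110010→1 (1)
 73  00010000101100101→0 (1)
 74  00100001011001011→0 (0)
 75  01000010110010110→0 (0)
 76  10000101100101100→1 (1)
 77  00001011001011001→0 (0)
 78  00010110010110010→0 (1)
 79  00101100101100101→0 (0)
 80  01011001011001010→0 (1)
 81  10110010110010101→1 (0)
 82  01100101100101010→0 (0)
 83  11001011001010100→1 (1)
 84  10010110010101001→1 (0)
 85  00101100101010010→0 (0)
 86  01011001010100100→0 (1)
 87  10110010101001001→1 (0)
 88  01100101010010010→0 (0)
 89  11001010100100100→1 (1)
 90  10010101001001001→1 (0)
 91  00101010010010010→0 (0)
 92  01010100100100100→0 (1)
 93  10101001001001001→1 (1)
 94  01010010010010011→0 (1)
 95  10100100100100111→1 (1)
 96  01001001001001111→0 (0)
 97  10010010010011110→1 (0)
 98  00100100100111100→0 (0)
 99  01001001001111000→0 (0)
100  10010010011110000→1 (0)
101  00100100111100000→0 (0)
102  01001001111000000→0 (0)
103  10010011110000000→1 (0)
104  00100111100000000→0 (0)
105  01001111000000000→0 (0)
106  10011110000000000→1 (0)
107  00111100000000000→0 (1)
108  01111000000000001→0 (1)
109  11110000000000011→1 (0)
110  11100000000000110→1 (1)
111  11000000000001101→1 (1)
112  10000000000011011→1 (1)
113  00000000000110111→0 (0)
114  00000000001101110→0 (0)
115  00000000011011100→0 (0)
116  00000000110111000→0 (0)
117  00000001101110000→0 (0)
118  00000011011100000→0 (0)
119  00000110111000000→0 (0)
120  00001101110000000→0 (0)
121  00011011100000000→0 (1)
122  00110111000000001→0 (1)
123  01101110000000011→0 (0)
124  11011100000000110→1 (0)
125  10111000000001100→1 (0)
126  01110000000011000→0 (1)
127  11100000000110001→1 (1)

00001010010001100010110000111011101001101111001101001000101101001000011010001000010110010110010101001001001001111000000000001101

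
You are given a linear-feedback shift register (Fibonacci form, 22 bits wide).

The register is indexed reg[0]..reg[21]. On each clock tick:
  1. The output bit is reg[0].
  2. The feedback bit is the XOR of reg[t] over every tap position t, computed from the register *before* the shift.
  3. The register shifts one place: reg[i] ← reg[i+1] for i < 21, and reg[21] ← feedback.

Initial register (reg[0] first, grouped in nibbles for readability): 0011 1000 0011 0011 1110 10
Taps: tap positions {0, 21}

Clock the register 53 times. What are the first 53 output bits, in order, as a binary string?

step | reg (before) | out | fb
   0 | 0011100000110011111010 | 0 | 0
   1 | 0111000001100111110100 | 0 | 0
   2 | 1110000011001111101000 | 1 | 1
   3 | 1100000110011111010001 | 1 | 0
   4 | 1000001100111110100010 | 1 | 1
   5 | 0000011001111101000101 | 0 | 1
   6 | 0000110011111010001011 | 0 | 1
   7 | 0001100111110100010111 | 0 | 1
   8 | 0011001111101000101111 | 0 | 1
   9 | 0110011111010001011111 | 0 | 1
  10 | 1100111110100010111111 | 1 | 0
  11 | 1001111101000101111110 | 1 | 1
  12 | 0011111010001011111101 | 0 | 1
  13 | 0111110100010111111011 | 0 | 1
  14 | 1111101000101111110111 | 1 | 0
  15 | 1111010001011111101110 | 1 | 1
  16 | 1110100010111111011101 | 1 | 0
  17 | 1101000101111110111010 | 1 | 1
  18 | 1010001011111101110101 | 1 | 0
  19 | 0100010111111011101010 | 0 | 0
  20 | 1000101111110111010100 | 1 | 1
  21 | 0001011111101110101001 | 0 | 1
  22 | 0010111111011101010011 | 0 | 1
  23 | 0101111110111010100111 | 0 | 1
  24 | 1011111101110101001111 | 1 | 0
  25 | 0111111011101010011110 | 0 | 0
  26 | 1111110111010100111100 | 1 | 1
  27 | 1111101110101001111001 | 1 | 0
  28 | 1111011101010011110010 | 1 | 1
  29 | 1110111010100111100101 | 1 | 0
  30 | 1101110101001111001010 | 1 | 1
  31 | 1011101010011110010101 | 1 | 0
  32 | 0111010100111100101010 | 0 | 0
  33 | 1110101001111001010100 | 1 | 1
  34 | 1101010011110010101001 | 1 | 0
  35 | 1010100111100101010010 | 1 | 1
  36 | 0101001111001010100101 | 0 | 1
  37 | 1010011110010101001011 | 1 | 0
  38 | 0100111100101010010110 | 0 | 0
  39 | 1001111001010100101100 | 1 | 1
  40 | 0011110010101001011001 | 0 | 1
  41 | 0111100101010010110011 | 0 | 1
  42 | 1111001010100101100111 | 1 | 0
  43 | 1110010101001011001110 | 1 | 1
  44 | 1100101010010110011101 | 1 | 0
  45 | 1001010100101100111010 | 1 | 1
  46 | 0010101001011001110101 | 0 | 1
  47 | 0101010010110011101011 | 0 | 1
  48 | 1010100101100111010111 | 1 | 0
  49 | 0101001011001110101110 | 0 | 0
  50 | 1010010110011101011100 | 1 | 1
  51 | 0100101100111010111001 | 0 | 1
  52 | 1001011001110101110011 | 1 | 0

00111000001100111110100010111111011101010011110010101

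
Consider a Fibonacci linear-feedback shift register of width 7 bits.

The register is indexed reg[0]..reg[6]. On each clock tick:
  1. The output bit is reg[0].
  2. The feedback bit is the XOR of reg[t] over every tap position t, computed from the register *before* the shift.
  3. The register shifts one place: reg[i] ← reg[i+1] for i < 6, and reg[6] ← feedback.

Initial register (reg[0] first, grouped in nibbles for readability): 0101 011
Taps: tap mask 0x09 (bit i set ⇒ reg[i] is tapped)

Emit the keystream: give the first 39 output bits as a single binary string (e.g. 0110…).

tick  register→output (feedback)
  0  0101011→0 (1)
  1  1010111→1 (1)
  2  0101111→0 (1)
  3  1011111→1 (0)
  4  0111110→0 (1)
  5  1111101→1 (0)
  6  1111010→1 (0)
  7  1110100→1 (1)
  8  1101001→1 (0)
  9  1010010→1 (1)
 10  0100101→0 (0)
 11  1001010→1 (0)
 12  0010100→0 (0)
 13  0101000→0 (1)
 14  1010001→1 (1)
 15  0100011→0 (0)
 16  1000110→1 (1)
 17  0001101→0 (1)
 18  0011011→0 (1)
 19  0110111→0 (0)
 20  1101110→1 (0)
 21  1011100→1 (0)
 22  0111000→0 (1)
 23  1110001→1 (1)
 24  1100011→1 (1)
 25  1000111→1 (1)
 26  0001111→0 (1)
 27  0011111→0 (1)
 28  0111111→0 (1)
 29  1111111→1 (0)
 30  1111110→1 (0)
 31  1111100→1 (0)
 32  1111000→1 (0)
 33  1110000→1 (1)
 34  1100001→1 (1)
 35  1000011→1 (1)
 36  0000111→0 (0)
 37  0001110→0 (1)
 38  0011101→0 (1)

010101111101001010001101110001111111000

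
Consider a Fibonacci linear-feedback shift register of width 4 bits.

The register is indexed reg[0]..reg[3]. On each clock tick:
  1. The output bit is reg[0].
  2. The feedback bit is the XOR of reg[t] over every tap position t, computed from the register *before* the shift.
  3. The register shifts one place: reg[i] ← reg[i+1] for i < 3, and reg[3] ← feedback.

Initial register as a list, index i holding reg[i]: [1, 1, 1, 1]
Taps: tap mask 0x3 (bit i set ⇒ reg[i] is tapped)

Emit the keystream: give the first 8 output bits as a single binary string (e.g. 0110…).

step | reg (before) | out | fb
   0 | 1111 | 1 | 0
   1 | 1110 | 1 | 0
   2 | 1100 | 1 | 0
   3 | 1000 | 1 | 1
   4 | 0001 | 0 | 0
   5 | 0010 | 0 | 0
   6 | 0100 | 0 | 1
   7 | 1001 | 1 | 1

11110001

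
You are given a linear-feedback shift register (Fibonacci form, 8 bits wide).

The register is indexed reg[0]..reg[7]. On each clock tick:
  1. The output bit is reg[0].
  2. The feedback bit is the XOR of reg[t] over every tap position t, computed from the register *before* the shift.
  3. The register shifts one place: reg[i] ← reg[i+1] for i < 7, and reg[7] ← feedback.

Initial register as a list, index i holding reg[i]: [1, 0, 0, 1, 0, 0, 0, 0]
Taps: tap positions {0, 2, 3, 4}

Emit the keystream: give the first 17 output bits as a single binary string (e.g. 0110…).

tick  register→output (feedback)
  0  10010000→1 (0)
  1  00100000→0 (1)
  2  01000001→0 (0)
  3  10000010→1 (1)
  4  00000101→0 (0)
  5  00001010→0 (1)
  6  00010101→0 (1)
  7  00101011→0 (0)
  8  01010110→0 (1)
  9  10101101→1 (1)
 10  01011011→0 (0)
 11  10110110→1 (1)
 12  01101101→0 (0)
 13  11011010→1 (1)
 14  10110101→1 (1)
 15  01101011→0 (0)
 16  11010110→1 (0)

10010000010101101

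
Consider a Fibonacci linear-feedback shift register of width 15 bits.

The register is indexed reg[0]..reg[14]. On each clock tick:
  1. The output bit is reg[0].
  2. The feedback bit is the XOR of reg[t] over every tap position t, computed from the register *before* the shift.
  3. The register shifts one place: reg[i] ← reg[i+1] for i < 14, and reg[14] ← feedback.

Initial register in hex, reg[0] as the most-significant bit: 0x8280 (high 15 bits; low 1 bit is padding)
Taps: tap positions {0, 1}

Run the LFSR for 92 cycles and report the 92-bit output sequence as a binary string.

10000010100000010000111100000110001000100001010011001100011110101010100100011111111101100100

k : reg_k → out_k, fb_k
0: 100000101000000 → 1, fb=1
1: 000001010000001 → 0, fb=0
2: 000010100000010 → 0, fb=0
3: 000101000000100 → 0, fb=0
4: 001010000001000 → 0, fb=0
5: 010100000010000 → 0, fb=1
6: 101000000100001 → 1, fb=1
7: 010000001000011 → 0, fb=1
8: 100000010000111 → 1, fb=1
9: 000000100001111 → 0, fb=0
10: 000001000011110 → 0, fb=0
11: 000010000111100 → 0, fb=0
12: 000100001111000 → 0, fb=0
13: 001000011110000 → 0, fb=0
14: 010000111100000 → 0, fb=1
15: 100001111000001 → 1, fb=1
16: 000011110000011 → 0, fb=0
17: 000111100000110 → 0, fb=0
18: 001111000001100 → 0, fb=0
19: 011110000011000 → 0, fb=1
20: 111100000110001 → 1, fb=0
21: 111000001100010 → 1, fb=0
22: 110000011000100 → 1, fb=0
23: 100000110001000 → 1, fb=1
24: 000001100010001 → 0, fb=0
25: 000011000100010 → 0, fb=0
26: 000110001000100 → 0, fb=0
27: 001100010001000 → 0, fb=0
28: 011000100010000 → 0, fb=1
29: 110001000100001 → 1, fb=0
30: 100010001000010 → 1, fb=1
31: 000100010000101 → 0, fb=0
32: 001000100001010 → 0, fb=0
33: 010001000010100 → 0, fb=1
34: 100010000101001 → 1, fb=1
35: 000100001010011 → 0, fb=0
36: 001000010100110 → 0, fb=0
37: 010000101001100 → 0, fb=1
38: 100001010011001 → 1, fb=1
39: 000010100110011 → 0, fb=0
40: 000101001100110 → 0, fb=0
41: 001010011001100 → 0, fb=0
42: 010100110011000 → 0, fb=1
43: 101001100110001 → 1, fb=1
44: 010011001100011 → 0, fb=1
45: 100110011000111 → 1, fb=1
46: 001100110001111 → 0, fb=0
47: 011001100011110 → 0, fb=1
48: 110011000111101 → 1, fb=0
49: 100110001111010 → 1, fb=1
50: 001100011110101 → 0, fb=0
51: 011000111101010 → 0, fb=1
52: 110001111010101 → 1, fb=0
53: 100011110101010 → 1, fb=1
54: 000111101010101 → 0, fb=0
55: 001111010101010 → 0, fb=0
56: 011110101010100 → 0, fb=1
57: 111101010101001 → 1, fb=0
58: 111010101010010 → 1, fb=0
59: 110101010100100 → 1, fb=0
60: 101010101001000 → 1, fb=1
61: 010101010010001 → 0, fb=1
62: 101010100100011 → 1, fb=1
63: 010101001000111 → 0, fb=1
64: 101010010001111 → 1, fb=1
65: 010100100011111 → 0, fb=1
66: 101001000111111 → 1, fb=1
67: 010010001111111 → 0, fb=1
68: 100100011111111 → 1, fb=1
69: 001000111111111 → 0, fb=0
70: 010001111111110 → 0, fb=1
71: 100011111111101 → 1, fb=1
72: 000111111111011 → 0, fb=0
73: 001111111110110 → 0, fb=0
74: 011111111101100 → 0, fb=1
75: 111111111011001 → 1, fb=0
76: 111111110110010 → 1, fb=0
77: 111111101100100 → 1, fb=0
78: 111111011001000 → 1, fb=0
79: 111110110010000 → 1, fb=0
80: 111101100100000 → 1, fb=0
81: 111011001000000 → 1, fb=0
82: 110110010000000 → 1, fb=0
83: 101100100000000 → 1, fb=1
84: 011001000000001 → 0, fb=1
85: 110010000000011 → 1, fb=0
86: 100100000000110 → 1, fb=1
87: 001000000001101 → 0, fb=0
88: 010000000011010 → 0, fb=1
89: 100000000110101 → 1, fb=1
90: 000000001101011 → 0, fb=0
91: 000000011010110 → 0, fb=0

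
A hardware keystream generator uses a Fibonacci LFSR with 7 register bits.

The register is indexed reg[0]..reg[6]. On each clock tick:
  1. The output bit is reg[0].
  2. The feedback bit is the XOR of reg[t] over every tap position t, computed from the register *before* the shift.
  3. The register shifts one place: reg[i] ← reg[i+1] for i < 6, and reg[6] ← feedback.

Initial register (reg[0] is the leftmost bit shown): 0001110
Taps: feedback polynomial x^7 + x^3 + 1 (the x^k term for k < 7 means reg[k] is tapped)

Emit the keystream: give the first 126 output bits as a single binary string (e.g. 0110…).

tick  register→output (feedback)
  0  0001110→0 (1)
  1  0011101→0 (1)
  2  0111011→0 (1)
  3  1110111→1 (1)
  4  1101111→1 (0)
  5  1011110→1 (0)
  6  0111100→0 (1)
  7  1111001→1 (0)
  8  1110010→1 (1)
  9  1100101→1 (1)
 10  1001011→1 (0)
 11  0010110→0 (0)
 12  0101100→0 (1)
 13  1011001→1 (0)
 14  0110010→0 (0)
 15  1100100→1 (1)
 16  1001001→1 (0)
 17  0010010→0 (0)
 18  0100100→0 (0)
 19  1001000→1 (0)
 20  0010000→0 (0)
 21  0100000→0 (0)
 22  1000000→1 (1)
 23  0000001→0 (0)
 24  0000010→0 (0)
 25  0000100→0 (0)
 26  0001000→0 (1)
 27  0010001→0 (0)
 28  0100010→0 (0)
 29  1000100→1 (1)
 30  0001001→0 (1)
 31  0010011→0 (0)
 32  0100110→0 (0)
 33  1001100→1 (0)
 34  0011000→0 (1)
 35  0110001→0 (0)
 36  1100010→1 (1)
 37  1000101→1 (1)
 38  0001011→0 (1)
 39  0010111→0 (0)
 40  0101110→0 (1)
 41  1011101→1 (0)
 42  0111010→0 (1)
 43  1110101→1 (1)
 44  1101011→1 (0)
 45  1010110→1 (1)
 46  0101101→0 (1)
 47  1011011→1 (0)
 48  0110110→0 (0)
 49  1101100→1 (0)
 50  1011000→1 (0)
 51  0110000→0 (0)
 52  1100000→1 (1)
 53  1000001→1 (1)
 54  0000011→0 (0)
 55  0000110→0 (0)
 56  0001100→0 (1)
 57  0011001→0 (1)
 58  0110011→0 (0)
 59  1100110→1 (1)
 60  1001101→1 (0)
 61  0011010→0 (1)
 62  0110101→0 (0)
 63  1101010→1 (0)
 64  1010100→1 (1)
 65  0101001→0 (1)
 66  1010011→1 (1)
 67  0100111→0 (0)
 68  1001110→1 (0)
 69  0011100→0 (1)
 70  0111001→0 (1)
 71  1110011→1 (1)
 72  1100111→1 (1)
 73  1001111→1 (0)
 74  0011110→0 (1)
 75  0111101→0 (1)
 76  1111011→1 (0)
 77  1110110→1 (1)
 78  1101101→1 (0)
 79  1011010→1 (0)
 80  0110100→0 (0)
 81  1101000→1 (0)
 82  1010000→1 (1)
 83  0100001→0 (0)
 84  1000010→1 (1)
 85  0000101→0 (0)
 86  0001010→0 (1)
 87  0010101→0 (0)
 88  0101010→0 (1)
 89  1010101→1 (1)
 90  0101011→0 (1)
 91  1010111→1 (1)
 92  0101111→0 (1)
 93  1011111→1 (0)
 94  0111110→0 (1)
 95  1111101→1 (0)
 96  1111010→1 (0)
 97  1110100→1 (1)
 98  1101001→1 (0)
 99  1010010→1 (1)
100  0100101→0 (0)
101  1001010→1 (0)
102  0010100→0 (0)
103  0101000→0 (1)
104  1010001→1 (1)
105  0100011→0 (0)
106  1000110→1 (1)
107  0001101→0 (1)
108  0011011→0 (1)
109  0110111→0 (0)
110  1101110→1 (0)
111  1011100→1 (0)
112  0111000→0 (1)
113  1110001→1 (1)
114  1100011→1 (1)
115  1000111→1 (1)
116  0001111→0 (1)
117  0011111→0 (1)
118  0111111→0 (1)
119  1111111→1 (0)
120  1111110→1 (0)
121  1111100→1 (0)
122  1111000→1 (0)
123  1110000→1 (1)
124  1100001→1 (1)
125  1000011→1 (1)

000111011110010110010010000001000100110001011101011011000001100110101001110011110110100001010101111101001010001101110001111111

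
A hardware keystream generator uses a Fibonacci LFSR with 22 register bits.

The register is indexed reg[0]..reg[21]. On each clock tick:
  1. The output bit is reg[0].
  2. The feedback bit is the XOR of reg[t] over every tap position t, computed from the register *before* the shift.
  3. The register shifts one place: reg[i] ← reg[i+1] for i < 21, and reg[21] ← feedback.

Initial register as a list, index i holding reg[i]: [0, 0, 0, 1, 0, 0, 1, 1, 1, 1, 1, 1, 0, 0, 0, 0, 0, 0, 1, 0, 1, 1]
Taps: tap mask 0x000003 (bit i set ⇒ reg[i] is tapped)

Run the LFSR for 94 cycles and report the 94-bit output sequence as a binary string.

k : reg_k → out_k, fb_k
0: 0001001111110000001011 → 0, fb=0
1: 0010011111100000010110 → 0, fb=0
2: 0100111111000000101100 → 0, fb=1
3: 1001111110000001011001 → 1, fb=1
4: 0011111100000010110011 → 0, fb=0
5: 0111111000000101100110 → 0, fb=1
6: 1111110000001011001101 → 1, fb=0
7: 1111100000010110011010 → 1, fb=0
8: 1111000000101100110100 → 1, fb=0
9: 1110000001011001101000 → 1, fb=0
10: 1100000010110011010000 → 1, fb=0
11: 1000000101100110100000 → 1, fb=1
12: 0000001011001101000001 → 0, fb=0
13: 0000010110011010000010 → 0, fb=0
14: 0000101100110100000100 → 0, fb=0
15: 0001011001101000001000 → 0, fb=0
16: 0010110011010000010000 → 0, fb=0
17: 0101100110100000100000 → 0, fb=1
18: 1011001101000001000001 → 1, fb=1
19: 0110011010000010000011 → 0, fb=1
20: 1100110100000100000111 → 1, fb=0
21: 1001101000001000001110 → 1, fb=1
22: 0011010000010000011101 → 0, fb=0
23: 0110100000100000111010 → 0, fb=1
24: 1101000001000001110101 → 1, fb=0
25: 1010000010000011101010 → 1, fb=1
26: 0100000100000111010101 → 0, fb=1
27: 1000001000001110101011 → 1, fb=1
28: 0000010000011101010111 → 0, fb=0
29: 0000100000111010101110 → 0, fb=0
30: 0001000001110101011100 → 0, fb=0
31: 0010000011101010111000 → 0, fb=0
32: 0100000111010101110000 → 0, fb=1
33: 1000001110101011100001 → 1, fb=1
34: 0000011101010111000011 → 0, fb=0
35: 0000111010101110000110 → 0, fb=0
36: 0001110101011100001100 → 0, fb=0
37: 0011101010111000011000 → 0, fb=0
38: 0111010101110000110000 → 0, fb=1
39: 1110101011100001100001 → 1, fb=0
40: 1101010111000011000010 → 1, fb=0
41: 1010101110000110000100 → 1, fb=1
42: 0101011100001100001001 → 0, fb=1
43: 1010111000011000010011 → 1, fb=1
44: 0101110000110000100111 → 0, fb=1
45: 1011100001100001001111 → 1, fb=1
46: 0111000011000010011111 → 0, fb=1
47: 1110000110000100111111 → 1, fb=0
48: 1100001100001001111110 → 1, fb=0
49: 1000011000010011111100 → 1, fb=1
50: 0000110000100111111001 → 0, fb=0
51: 0001100001001111110010 → 0, fb=0
52: 0011000010011111100100 → 0, fb=0
53: 0110000100111111001000 → 0, fb=1
54: 1100001001111110010001 → 1, fb=0
55: 1000010011111100100010 → 1, fb=1
56: 0000100111111001000101 → 0, fb=0
57: 0001001111110010001010 → 0, fb=0
58: 0010011111100100010100 → 0, fb=0
59: 0100111111001000101000 → 0, fb=1
60: 1001111110010001010001 → 1, fb=1
61: 0011111100100010100011 → 0, fb=0
62: 0111111001000101000110 → 0, fb=1
63: 1111110010001010001101 → 1, fb=0
64: 1111100100010100011010 → 1, fb=0
65: 1111001000101000110100 → 1, fb=0
66: 1110010001010001101000 → 1, fb=0
67: 1100100010100011010000 → 1, fb=0
68: 1001000101000110100000 → 1, fb=1
69: 0010001010001101000001 → 0, fb=0
70: 0100010100011010000010 → 0, fb=1
71: 1000101000110100000101 → 1, fb=1
72: 0001010001101000001011 → 0, fb=0
73: 0010100011010000010110 → 0, fb=0
74: 0101000110100000101100 → 0, fb=1
75: 1010001101000001011001 → 1, fb=1
76: 0100011010000010110011 → 0, fb=1
77: 1000110100000101100111 → 1, fb=1
78: 0001101000001011001111 → 0, fb=0
79: 0011010000010110011110 → 0, fb=0
80: 0110100000101100111100 → 0, fb=1
81: 1101000001011001111001 → 1, fb=0
82: 1010000010110011110010 → 1, fb=1
83: 0100000101100111100101 → 0, fb=1
84: 1000001011001111001011 → 1, fb=1
85: 0000010110011110010111 → 0, fb=0
86: 0000101100111100101110 → 0, fb=0
87: 0001011001111001011100 → 0, fb=0
88: 0010110011110010111000 → 0, fb=0
89: 0101100111100101110000 → 0, fb=1
90: 1011001111001011100001 → 1, fb=1
91: 0110011110010111000011 → 0, fb=1
92: 1100111100101110000111 → 1, fb=0
93: 1001111001011100001110 → 1, fb=1

0001001111110000001011001101000001000001110101011100001100001001111110010001010001101000001011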